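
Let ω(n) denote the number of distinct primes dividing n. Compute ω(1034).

1034 = 2 · 517
517 = 11 · 47
1034 = 2 · 11 · 47, which has 3 distinct prime factors.

3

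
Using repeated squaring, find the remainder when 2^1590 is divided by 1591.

2^1 ≡ 2 (mod 1591)
2^2 ≡ 2^2 = 4 ≡ 4 (mod 1591)
2^4 ≡ 4^2 = 16 ≡ 16 (mod 1591)
2^8 ≡ 16^2 = 256 ≡ 256 (mod 1591)
2^16 ≡ 256^2 = 65536 ≡ 305 (mod 1591)
2^32 ≡ 305^2 = 93025 ≡ 747 (mod 1591)
2^64 ≡ 747^2 = 558009 ≡ 1159 (mod 1591)
2^128 ≡ 1159^2 = 1343281 ≡ 477 (mod 1591)
2^256 ≡ 477^2 = 227529 ≡ 16 (mod 1591)
2^512 ≡ 16^2 = 256 ≡ 256 (mod 1591)
2^1024 ≡ 256^2 = 65536 ≡ 305 (mod 1591)
1590 = 1024 + 512 + 32 + 16 + 4 + 2 in binary powers of 2.
So 2^1590 ≡ 305 · 256 · 747 · 305 · 16 · 4 ≡ 471 (mod 1591).
Since 471 ≠ 1, base 2 is a Fermat witness: 1591 is composite.

471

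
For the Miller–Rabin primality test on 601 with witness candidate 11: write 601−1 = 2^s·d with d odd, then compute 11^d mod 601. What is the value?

601 − 1 = 600 = 2^3 · 75, so d = 75.
11^1 ≡ 11 (mod 601)
11^2 ≡ 11^2 = 121 ≡ 121 (mod 601)
11^4 ≡ 121^2 = 14641 ≡ 217 (mod 601)
11^8 ≡ 217^2 = 47089 ≡ 211 (mod 601)
11^16 ≡ 211^2 = 44521 ≡ 47 (mod 601)
11^32 ≡ 47^2 = 2209 ≡ 406 (mod 601)
11^64 ≡ 406^2 = 164836 ≡ 162 (mod 601)
75 = 64 + 8 + 2 + 1 in binary powers of 2.
So 11^75 ≡ 162 · 211 · 121 · 11 ≡ 542 (mod 601).
Squaring chain: 542 → 476 → 600; reaches −1, so base 11 does not prove 601 composite.

542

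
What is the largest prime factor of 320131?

83

320131 = 7 · 45733
45733 = 19 · 2407
2407 = 29 · 83
83 is prime.
So 320131 = 7 · 19 · 29 · 83; the largest prime factor is 83.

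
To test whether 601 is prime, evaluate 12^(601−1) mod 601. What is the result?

1

12^1 ≡ 12 (mod 601)
12^2 ≡ 12^2 = 144 ≡ 144 (mod 601)
12^4 ≡ 144^2 = 20736 ≡ 302 (mod 601)
12^8 ≡ 302^2 = 91204 ≡ 453 (mod 601)
12^16 ≡ 453^2 = 205209 ≡ 268 (mod 601)
12^32 ≡ 268^2 = 71824 ≡ 305 (mod 601)
12^64 ≡ 305^2 = 93025 ≡ 471 (mod 601)
12^128 ≡ 471^2 = 221841 ≡ 72 (mod 601)
12^256 ≡ 72^2 = 5184 ≡ 376 (mod 601)
12^512 ≡ 376^2 = 141376 ≡ 141 (mod 601)
600 = 512 + 64 + 16 + 8 in binary powers of 2.
So 12^600 ≡ 141 · 471 · 268 · 453 ≡ 1 (mod 601).
Since the result is 1, base 12 gives no evidence that 601 is composite.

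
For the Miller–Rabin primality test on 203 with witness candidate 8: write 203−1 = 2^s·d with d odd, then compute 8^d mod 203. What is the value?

155

203 − 1 = 202 = 2^1 · 101, so d = 101.
8^1 ≡ 8 (mod 203)
8^2 ≡ 8^2 = 64 ≡ 64 (mod 203)
8^4 ≡ 64^2 = 4096 ≡ 36 (mod 203)
8^8 ≡ 36^2 = 1296 ≡ 78 (mod 203)
8^16 ≡ 78^2 = 6084 ≡ 197 (mod 203)
8^32 ≡ 197^2 = 38809 ≡ 36 (mod 203)
8^64 ≡ 36^2 = 1296 ≡ 78 (mod 203)
101 = 64 + 32 + 4 + 1 in binary powers of 2.
So 8^101 ≡ 78 · 36 · 36 · 8 ≡ 155 (mod 203).
Squaring chain: 155; never reaches −1, so base 8 is a Miller–Rabin witness that 203 is composite.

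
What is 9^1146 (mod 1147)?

9^1 ≡ 9 (mod 1147)
9^2 ≡ 9^2 = 81 ≡ 81 (mod 1147)
9^4 ≡ 81^2 = 6561 ≡ 826 (mod 1147)
9^8 ≡ 826^2 = 682276 ≡ 958 (mod 1147)
9^16 ≡ 958^2 = 917764 ≡ 164 (mod 1147)
9^32 ≡ 164^2 = 26896 ≡ 515 (mod 1147)
9^64 ≡ 515^2 = 265225 ≡ 268 (mod 1147)
9^128 ≡ 268^2 = 71824 ≡ 710 (mod 1147)
9^256 ≡ 710^2 = 504100 ≡ 567 (mod 1147)
9^512 ≡ 567^2 = 321489 ≡ 329 (mod 1147)
9^1024 ≡ 329^2 = 108241 ≡ 423 (mod 1147)
1146 = 1024 + 64 + 32 + 16 + 8 + 2 in binary powers of 2.
So 9^1146 ≡ 423 · 268 · 515 · 164 · 958 · 81 ≡ 1062 (mod 1147).
Since 1062 ≠ 1, base 9 is a Fermat witness: 1147 is composite.

1062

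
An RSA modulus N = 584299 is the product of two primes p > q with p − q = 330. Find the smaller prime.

Since p = q + 330, we have 584299 = q(q + 330), so q² + 330q − 584299 = 0.
Discriminant: 330² + 4·584299 = 108900 + 2337196 = 2446096; √2446096 = 1564.
q = (−330 + 1564)/2 = 617, and p = q + 330 = 947.
Check: 617 · 947 = 584299.

617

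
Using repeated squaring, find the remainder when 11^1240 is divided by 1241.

1172

11^1 ≡ 11 (mod 1241)
11^2 ≡ 11^2 = 121 ≡ 121 (mod 1241)
11^4 ≡ 121^2 = 14641 ≡ 990 (mod 1241)
11^8 ≡ 990^2 = 980100 ≡ 951 (mod 1241)
11^16 ≡ 951^2 = 904401 ≡ 953 (mod 1241)
11^32 ≡ 953^2 = 908209 ≡ 1038 (mod 1241)
11^64 ≡ 1038^2 = 1077444 ≡ 256 (mod 1241)
11^128 ≡ 256^2 = 65536 ≡ 1004 (mod 1241)
11^256 ≡ 1004^2 = 1008016 ≡ 324 (mod 1241)
11^512 ≡ 324^2 = 104976 ≡ 732 (mod 1241)
11^1024 ≡ 732^2 = 535824 ≡ 953 (mod 1241)
1240 = 1024 + 128 + 64 + 16 + 8 in binary powers of 2.
So 11^1240 ≡ 953 · 1004 · 256 · 953 · 951 ≡ 1172 (mod 1241).
Since 1172 ≠ 1, base 11 is a Fermat witness: 1241 is composite.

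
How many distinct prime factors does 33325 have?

3

33325 = 5^2 · 1333
1333 = 31 · 43
33325 = 5^2 · 31 · 43, which has 3 distinct prime factors.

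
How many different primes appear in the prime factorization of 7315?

4

7315 = 5 · 1463
1463 = 7 · 209
209 = 11 · 19
7315 = 5 · 7 · 11 · 19, which has 4 distinct prime factors.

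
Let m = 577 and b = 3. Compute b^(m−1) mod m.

1

3^1 ≡ 3 (mod 577)
3^2 ≡ 3^2 = 9 ≡ 9 (mod 577)
3^4 ≡ 9^2 = 81 ≡ 81 (mod 577)
3^8 ≡ 81^2 = 6561 ≡ 214 (mod 577)
3^16 ≡ 214^2 = 45796 ≡ 213 (mod 577)
3^32 ≡ 213^2 = 45369 ≡ 363 (mod 577)
3^64 ≡ 363^2 = 131769 ≡ 213 (mod 577)
3^128 ≡ 213^2 = 45369 ≡ 363 (mod 577)
3^256 ≡ 363^2 = 131769 ≡ 213 (mod 577)
3^512 ≡ 213^2 = 45369 ≡ 363 (mod 577)
576 = 512 + 64 in binary powers of 2.
So 3^576 ≡ 363 · 213 ≡ 1 (mod 577).
Since the result is 1, base 3 gives no evidence that 577 is composite.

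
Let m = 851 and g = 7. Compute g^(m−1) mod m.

255

7^1 ≡ 7 (mod 851)
7^2 ≡ 7^2 = 49 ≡ 49 (mod 851)
7^4 ≡ 49^2 = 2401 ≡ 699 (mod 851)
7^8 ≡ 699^2 = 488601 ≡ 127 (mod 851)
7^16 ≡ 127^2 = 16129 ≡ 811 (mod 851)
7^32 ≡ 811^2 = 657721 ≡ 749 (mod 851)
7^64 ≡ 749^2 = 561001 ≡ 192 (mod 851)
7^128 ≡ 192^2 = 36864 ≡ 271 (mod 851)
7^256 ≡ 271^2 = 73441 ≡ 255 (mod 851)
7^512 ≡ 255^2 = 65025 ≡ 349 (mod 851)
850 = 512 + 256 + 64 + 16 + 2 in binary powers of 2.
So 7^850 ≡ 349 · 255 · 192 · 811 · 49 ≡ 255 (mod 851).
Since 255 ≠ 1, base 7 is a Fermat witness: 851 is composite.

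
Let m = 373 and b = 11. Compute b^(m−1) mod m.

1

11^1 ≡ 11 (mod 373)
11^2 ≡ 11^2 = 121 ≡ 121 (mod 373)
11^4 ≡ 121^2 = 14641 ≡ 94 (mod 373)
11^8 ≡ 94^2 = 8836 ≡ 257 (mod 373)
11^16 ≡ 257^2 = 66049 ≡ 28 (mod 373)
11^32 ≡ 28^2 = 784 ≡ 38 (mod 373)
11^64 ≡ 38^2 = 1444 ≡ 325 (mod 373)
11^128 ≡ 325^2 = 105625 ≡ 66 (mod 373)
11^256 ≡ 66^2 = 4356 ≡ 253 (mod 373)
372 = 256 + 64 + 32 + 16 + 4 in binary powers of 2.
So 11^372 ≡ 253 · 325 · 38 · 28 · 94 ≡ 1 (mod 373).
Since the result is 1, base 11 gives no evidence that 373 is composite.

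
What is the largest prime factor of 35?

7

35 = 5 · 7
7 is prime.
So 35 = 5 · 7; the largest prime factor is 7.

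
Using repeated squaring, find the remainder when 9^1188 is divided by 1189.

9^1 ≡ 9 (mod 1189)
9^2 ≡ 9^2 = 81 ≡ 81 (mod 1189)
9^4 ≡ 81^2 = 6561 ≡ 616 (mod 1189)
9^8 ≡ 616^2 = 379456 ≡ 165 (mod 1189)
9^16 ≡ 165^2 = 27225 ≡ 1067 (mod 1189)
9^32 ≡ 1067^2 = 1138489 ≡ 616 (mod 1189)
9^64 ≡ 616^2 = 379456 ≡ 165 (mod 1189)
9^128 ≡ 165^2 = 27225 ≡ 1067 (mod 1189)
9^256 ≡ 1067^2 = 1138489 ≡ 616 (mod 1189)
9^512 ≡ 616^2 = 379456 ≡ 165 (mod 1189)
9^1024 ≡ 165^2 = 27225 ≡ 1067 (mod 1189)
1188 = 1024 + 128 + 32 + 4 in binary powers of 2.
So 9^1188 ≡ 1067 · 1067 · 616 · 616 ≡ 575 (mod 1189).
Since 575 ≠ 1, base 9 is a Fermat witness: 1189 is composite.

575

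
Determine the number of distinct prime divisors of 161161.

4

161161 = 7^2 · 3289
3289 = 11 · 299
299 = 13 · 23
161161 = 7^2 · 11 · 13 · 23, which has 4 distinct prime factors.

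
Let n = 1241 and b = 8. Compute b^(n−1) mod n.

154

8^1 ≡ 8 (mod 1241)
8^2 ≡ 8^2 = 64 ≡ 64 (mod 1241)
8^4 ≡ 64^2 = 4096 ≡ 373 (mod 1241)
8^8 ≡ 373^2 = 139129 ≡ 137 (mod 1241)
8^16 ≡ 137^2 = 18769 ≡ 154 (mod 1241)
8^32 ≡ 154^2 = 23716 ≡ 137 (mod 1241)
8^64 ≡ 137^2 = 18769 ≡ 154 (mod 1241)
8^128 ≡ 154^2 = 23716 ≡ 137 (mod 1241)
8^256 ≡ 137^2 = 18769 ≡ 154 (mod 1241)
8^512 ≡ 154^2 = 23716 ≡ 137 (mod 1241)
8^1024 ≡ 137^2 = 18769 ≡ 154 (mod 1241)
1240 = 1024 + 128 + 64 + 16 + 8 in binary powers of 2.
So 8^1240 ≡ 154 · 137 · 154 · 154 · 137 ≡ 154 (mod 1241).
Since 154 ≠ 1, base 8 is a Fermat witness: 1241 is composite.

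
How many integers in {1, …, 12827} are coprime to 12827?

12600

Factor: 12827 = 101 · 127.
φ(12827) = (101−1) · (127−1) = 100 · 126 = 12600.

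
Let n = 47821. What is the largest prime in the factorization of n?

97

47821 = 17 · 2813
2813 = 29 · 97
97 is prime.
So 47821 = 17 · 29 · 97; the largest prime factor is 97.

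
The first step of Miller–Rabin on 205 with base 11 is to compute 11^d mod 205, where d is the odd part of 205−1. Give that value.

205 − 1 = 204 = 2^2 · 51, so d = 51.
11^1 ≡ 11 (mod 205)
11^2 ≡ 11^2 = 121 ≡ 121 (mod 205)
11^4 ≡ 121^2 = 14641 ≡ 86 (mod 205)
11^8 ≡ 86^2 = 7396 ≡ 16 (mod 205)
11^16 ≡ 16^2 = 256 ≡ 51 (mod 205)
11^32 ≡ 51^2 = 2601 ≡ 141 (mod 205)
51 = 32 + 16 + 2 + 1 in binary powers of 2.
So 11^51 ≡ 141 · 51 · 121 · 11 ≡ 181 (mod 205).
Squaring chain: 181 → 166; never reaches −1, so base 11 is a Miller–Rabin witness that 205 is composite.

181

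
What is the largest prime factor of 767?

59

767 = 13 · 59
59 is prime.
So 767 = 13 · 59; the largest prime factor is 59.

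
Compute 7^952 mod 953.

1

7^1 ≡ 7 (mod 953)
7^2 ≡ 7^2 = 49 ≡ 49 (mod 953)
7^4 ≡ 49^2 = 2401 ≡ 495 (mod 953)
7^8 ≡ 495^2 = 245025 ≡ 104 (mod 953)
7^16 ≡ 104^2 = 10816 ≡ 333 (mod 953)
7^32 ≡ 333^2 = 110889 ≡ 341 (mod 953)
7^64 ≡ 341^2 = 116281 ≡ 15 (mod 953)
7^128 ≡ 15^2 = 225 ≡ 225 (mod 953)
7^256 ≡ 225^2 = 50625 ≡ 116 (mod 953)
7^512 ≡ 116^2 = 13456 ≡ 114 (mod 953)
952 = 512 + 256 + 128 + 32 + 16 + 8 in binary powers of 2.
So 7^952 ≡ 114 · 116 · 225 · 341 · 333 · 104 ≡ 1 (mod 953).
Since the result is 1, base 7 gives no evidence that 953 is composite.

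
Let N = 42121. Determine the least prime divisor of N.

42121 is odd.
Digit sum 10, not divisible by 3.
Ends in 1: not divisible by 5.
7: 42121 = 7·6017 + 2
11: 42121 = 11·3829 + 2
13: 42121 = 13·3240 + 1
17: 42121 = 17·2477 + 12
19: 42121 = 19·2216 + 17
23: 42121 = 23·1831 + 8
29: 42121 = 29·1452 + 13
31: 42121 = 31·1358 + 23
37: 42121 = 37·1138 + 15
41: 42121 = 41·1027 + 14
43: 42121 = 43·979 + 24
47: 42121 = 47·896 + 9
53: 42121 = 53·794 + 39
59: 42121 = 59·713 + 54
61: 42121 = 61·690 + 31
67: 42121 = 67·628 + 45
71: 42121 = 71·593 + 18
73: 42121 = 73·577

73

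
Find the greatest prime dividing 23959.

97

23959 = 13 · 1843
1843 = 19 · 97
97 is prime.
So 23959 = 13 · 19 · 97; the largest prime factor is 97.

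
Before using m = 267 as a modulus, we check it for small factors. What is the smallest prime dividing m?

3

267 is odd.
Digit sum 15, divisible by 3.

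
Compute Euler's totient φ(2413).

2268

Factor: 2413 = 19 · 127.
φ(2413) = (19−1) · (127−1) = 18 · 126 = 2268.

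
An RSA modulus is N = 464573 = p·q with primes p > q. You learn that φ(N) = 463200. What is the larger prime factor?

773

φ(n) = (p−1)(q−1) = n − (p+q) + 1, so p + q = 464573 − 463200 + 1 = 1374.
p and q are the roots of t² − 1374t + 464573 = 0.
Discriminant: 1374² − 4·464573 = 1887876 − 1858292 = 29584; √29584 = 172.
q = (1374 − 172)/2 = 601, p = (1374 + 172)/2 = 773.
Check: 601 · 773 = 464573.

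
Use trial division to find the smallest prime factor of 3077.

3077 is odd.
Digit sum 17, not divisible by 3.
Ends in 7: not divisible by 5.
7: 3077 = 7·439 + 4
11: 3077 = 11·279 + 8
13: 3077 = 13·236 + 9
17: 3077 = 17·181

17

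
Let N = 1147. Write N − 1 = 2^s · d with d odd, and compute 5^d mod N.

156

1147 − 1 = 1146 = 2^1 · 573, so d = 573.
5^1 ≡ 5 (mod 1147)
5^2 ≡ 5^2 = 25 ≡ 25 (mod 1147)
5^4 ≡ 25^2 = 625 ≡ 625 (mod 1147)
5^8 ≡ 625^2 = 390625 ≡ 645 (mod 1147)
5^16 ≡ 645^2 = 416025 ≡ 811 (mod 1147)
5^32 ≡ 811^2 = 657721 ≡ 490 (mod 1147)
5^64 ≡ 490^2 = 240100 ≡ 377 (mod 1147)
5^128 ≡ 377^2 = 142129 ≡ 1048 (mod 1147)
5^256 ≡ 1048^2 = 1098304 ≡ 625 (mod 1147)
5^512 ≡ 625^2 = 390625 ≡ 645 (mod 1147)
573 = 512 + 32 + 16 + 8 + 4 + 1 in binary powers of 2.
So 5^573 ≡ 645 · 490 · 811 · 645 · 625 · 5 ≡ 156 (mod 1147).
Squaring chain: 156; never reaches −1, so base 5 is a Miller–Rabin witness that 1147 is composite.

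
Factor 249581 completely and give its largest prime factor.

97

249581 = 31 · 8051
8051 = 83 · 97
97 is prime.
So 249581 = 31 · 83 · 97; the largest prime factor is 97.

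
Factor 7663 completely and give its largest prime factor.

97

7663 = 79 · 97
97 is prime.
So 7663 = 79 · 97; the largest prime factor is 97.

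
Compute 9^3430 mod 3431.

9^1 ≡ 9 (mod 3431)
9^2 ≡ 9^2 = 81 ≡ 81 (mod 3431)
9^4 ≡ 81^2 = 6561 ≡ 3130 (mod 3431)
9^8 ≡ 3130^2 = 9796900 ≡ 1395 (mod 3431)
9^16 ≡ 1395^2 = 1946025 ≡ 648 (mod 3431)
9^32 ≡ 648^2 = 419904 ≡ 1322 (mod 3431)
9^64 ≡ 1322^2 = 1747684 ≡ 1305 (mod 3431)
9^128 ≡ 1305^2 = 1703025 ≡ 1249 (mod 3431)
9^256 ≡ 1249^2 = 1560001 ≡ 2327 (mod 3431)
9^512 ≡ 2327^2 = 5414929 ≡ 811 (mod 3431)
9^1024 ≡ 811^2 = 657721 ≡ 2400 (mod 3431)
9^2048 ≡ 2400^2 = 5760000 ≡ 2782 (mod 3431)
3430 = 2048 + 1024 + 256 + 64 + 32 + 4 + 2 in binary powers of 2.
So 9^3430 ≡ 2782 · 2400 · 2327 · 1305 · 1322 · 3130 · 81 ≡ 2327 (mod 3431).
Since 2327 ≠ 1, base 9 is a Fermat witness: 3431 is composite.

2327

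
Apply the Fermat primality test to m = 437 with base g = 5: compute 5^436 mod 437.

397

5^1 ≡ 5 (mod 437)
5^2 ≡ 5^2 = 25 ≡ 25 (mod 437)
5^4 ≡ 25^2 = 625 ≡ 188 (mod 437)
5^8 ≡ 188^2 = 35344 ≡ 384 (mod 437)
5^16 ≡ 384^2 = 147456 ≡ 187 (mod 437)
5^32 ≡ 187^2 = 34969 ≡ 9 (mod 437)
5^64 ≡ 9^2 = 81 ≡ 81 (mod 437)
5^128 ≡ 81^2 = 6561 ≡ 6 (mod 437)
5^256 ≡ 6^2 = 36 ≡ 36 (mod 437)
436 = 256 + 128 + 32 + 16 + 4 in binary powers of 2.
So 5^436 ≡ 36 · 6 · 9 · 187 · 188 ≡ 397 (mod 437).
Since 397 ≠ 1, base 5 is a Fermat witness: 437 is composite.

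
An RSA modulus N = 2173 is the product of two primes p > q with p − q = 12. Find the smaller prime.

41

Since p = q + 12, we have 2173 = q(q + 12), so q² + 12q − 2173 = 0.
Discriminant: 12² + 4·2173 = 144 + 8692 = 8836; √8836 = 94.
q = (−12 + 94)/2 = 41, and p = q + 12 = 53.
Check: 41 · 53 = 2173.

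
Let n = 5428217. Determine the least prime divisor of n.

5428217 is odd.
Digit sum 29, not divisible by 3.
Ends in 7: not divisible by 5.
7: 5428217 = 7·775459 + 4
11: 5428217 = 11·493474 + 3
13: 5428217 = 13·417555 + 2
17: 5428217 = 17·319306 + 15
19: 5428217 = 19·285695 + 12
23: 5428217 = 23·236009 + 10
29: 5428217 = 29·187179 + 26
31: 5428217 = 31·175103 + 24
37: 5428217 = 37·146708 + 21
41: 5428217 = 41·132395 + 22
43: 5428217 = 43·126237 + 26
47: 5428217 = 47·115493 + 46
53: 5428217 = 53·102419 + 10
59: 5428217 = 59·92003 + 40
61: 5428217 = 61·88987 + 10
67: 5428217 = 67·81018 + 11
71: 5428217 = 71·76453 + 54
73: 5428217 = 73·74359 + 10
79: 5428217 = 79·68711 + 48
83: 5428217 = 83·65400 + 17
89: 5428217 = 89·60991 + 18
97: 5428217 = 97·55961

97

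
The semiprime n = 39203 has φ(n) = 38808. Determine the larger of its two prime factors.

199

φ(n) = (p−1)(q−1) = n − (p+q) + 1, so p + q = 39203 − 38808 + 1 = 396.
p and q are the roots of t² − 396t + 39203 = 0.
Discriminant: 396² − 4·39203 = 156816 − 156812 = 4; √4 = 2.
q = (396 − 2)/2 = 197, p = (396 + 2)/2 = 199.
Check: 197 · 199 = 39203.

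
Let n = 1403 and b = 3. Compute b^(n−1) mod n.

680

3^1 ≡ 3 (mod 1403)
3^2 ≡ 3^2 = 9 ≡ 9 (mod 1403)
3^4 ≡ 9^2 = 81 ≡ 81 (mod 1403)
3^8 ≡ 81^2 = 6561 ≡ 949 (mod 1403)
3^16 ≡ 949^2 = 900601 ≡ 1278 (mod 1403)
3^32 ≡ 1278^2 = 1633284 ≡ 192 (mod 1403)
3^64 ≡ 192^2 = 36864 ≡ 386 (mod 1403)
3^128 ≡ 386^2 = 148996 ≡ 278 (mod 1403)
3^256 ≡ 278^2 = 77284 ≡ 119 (mod 1403)
3^512 ≡ 119^2 = 14161 ≡ 131 (mod 1403)
3^1024 ≡ 131^2 = 17161 ≡ 325 (mod 1403)
1402 = 1024 + 256 + 64 + 32 + 16 + 8 + 2 in binary powers of 2.
So 3^1402 ≡ 325 · 119 · 386 · 192 · 1278 · 949 · 9 ≡ 680 (mod 1403).
Since 680 ≠ 1, base 3 is a Fermat witness: 1403 is composite.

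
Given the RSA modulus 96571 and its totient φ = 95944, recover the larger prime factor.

359

φ(n) = (p−1)(q−1) = n − (p+q) + 1, so p + q = 96571 − 95944 + 1 = 628.
p and q are the roots of t² − 628t + 96571 = 0.
Discriminant: 628² − 4·96571 = 394384 − 386284 = 8100; √8100 = 90.
q = (628 − 90)/2 = 269, p = (628 + 90)/2 = 359.
Check: 269 · 359 = 96571.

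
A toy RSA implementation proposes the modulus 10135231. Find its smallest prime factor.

10135231 is odd.
Digit sum 16, not divisible by 3.
Ends in 1: not divisible by 5.
7: 10135231 = 7·1447890 + 1
11: 10135231 = 11·921384 + 7
13: 10135231 = 13·779633 + 2
17: 10135231 = 17·596190 + 1
19: 10135231 = 19·533433 + 4
23: 10135231 = 23·440662 + 5
29: 10135231 = 29·349490 + 21
31: 10135231 = 31·326942 + 29
37: 10135231 = 37·273925 + 6
41: 10135231 = 41·247200 + 31
43: 10135231 = 43·235703 + 2
47: 10135231 = 47·215643 + 10
53: 10135231 = 53·191230 + 41
59: 10135231 = 59·171783 + 34
61: 10135231 = 61·166151 + 20
67: 10135231 = 67·151272 + 7
71: 10135231 = 71·142749 + 52
73: 10135231 = 73·138838 + 57
79: 10135231 = 79·128294 + 5
83: 10135231 = 83·122111 + 18
89: 10135231 = 89·113879

89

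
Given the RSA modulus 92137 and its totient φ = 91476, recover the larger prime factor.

φ(n) = (p−1)(q−1) = n − (p+q) + 1, so p + q = 92137 − 91476 + 1 = 662.
p and q are the roots of t² − 662t + 92137 = 0.
Discriminant: 662² − 4·92137 = 438244 − 368548 = 69696; √69696 = 264.
q = (662 − 264)/2 = 199, p = (662 + 264)/2 = 463.
Check: 199 · 463 = 92137.

463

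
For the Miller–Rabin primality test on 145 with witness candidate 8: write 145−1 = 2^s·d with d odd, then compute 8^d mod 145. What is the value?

73

145 − 1 = 144 = 2^4 · 9, so d = 9.
8^1 ≡ 8 (mod 145)
8^2 ≡ 8^2 = 64 ≡ 64 (mod 145)
8^4 ≡ 64^2 = 4096 ≡ 36 (mod 145)
8^8 ≡ 36^2 = 1296 ≡ 136 (mod 145)
9 = 8 + 1 in binary powers of 2.
So 8^9 ≡ 136 · 8 ≡ 73 (mod 145).
Squaring chain: 73 → 109 → 136 → 81; never reaches −1, so base 8 is a Miller–Rabin witness that 145 is composite.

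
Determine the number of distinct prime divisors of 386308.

5

386308 = 2^2 · 96577
96577 = 13 · 7429
7429 = 17 · 437
437 = 19 · 23
386308 = 2^2 · 13 · 17 · 19 · 23, which has 5 distinct prime factors.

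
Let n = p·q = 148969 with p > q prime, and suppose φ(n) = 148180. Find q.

φ(n) = (p−1)(q−1) = n − (p+q) + 1, so p + q = 148969 − 148180 + 1 = 790.
p and q are the roots of t² − 790t + 148969 = 0.
Discriminant: 790² − 4·148969 = 624100 − 595876 = 28224; √28224 = 168.
q = (790 − 168)/2 = 311, p = (790 + 168)/2 = 479.
Check: 311 · 479 = 148969.

311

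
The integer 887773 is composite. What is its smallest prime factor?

41

887773 is odd.
Digit sum 40, not divisible by 3.
Ends in 3: not divisible by 5.
7: 887773 = 7·126824 + 5
11: 887773 = 11·80706 + 7
13: 887773 = 13·68290 + 3
17: 887773 = 17·52221 + 16
19: 887773 = 19·46724 + 17
23: 887773 = 23·38598 + 19
29: 887773 = 29·30612 + 25
31: 887773 = 31·28637 + 26
37: 887773 = 37·23993 + 32
41: 887773 = 41·21653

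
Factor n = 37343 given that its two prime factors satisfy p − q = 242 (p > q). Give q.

Since p = q + 242, we have 37343 = q(q + 242), so q² + 242q − 37343 = 0.
Discriminant: 242² + 4·37343 = 58564 + 149372 = 207936; √207936 = 456.
q = (−242 + 456)/2 = 107, and p = q + 242 = 349.
Check: 107 · 349 = 37343.

107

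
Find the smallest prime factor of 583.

583 is odd.
Digit sum 16, not divisible by 3.
Ends in 3: not divisible by 5.
7: 583 = 7·83 + 2
11: 583 = 11·53

11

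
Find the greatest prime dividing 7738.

73

7738 = 2 · 3869
3869 = 53 · 73
73 is prime.
So 7738 = 2 · 53 · 73; the largest prime factor is 73.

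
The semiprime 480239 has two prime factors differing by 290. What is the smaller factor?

Since p = q + 290, we have 480239 = q(q + 290), so q² + 290q − 480239 = 0.
Discriminant: 290² + 4·480239 = 84100 + 1920956 = 2005056; √2005056 = 1416.
q = (−290 + 1416)/2 = 563, and p = q + 290 = 853.
Check: 563 · 853 = 480239.

563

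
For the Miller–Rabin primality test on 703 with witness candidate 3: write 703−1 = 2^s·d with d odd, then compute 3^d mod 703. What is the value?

703 − 1 = 702 = 2^1 · 351, so d = 351.
3^1 ≡ 3 (mod 703)
3^2 ≡ 3^2 = 9 ≡ 9 (mod 703)
3^4 ≡ 9^2 = 81 ≡ 81 (mod 703)
3^8 ≡ 81^2 = 6561 ≡ 234 (mod 703)
3^16 ≡ 234^2 = 54756 ≡ 625 (mod 703)
3^32 ≡ 625^2 = 390625 ≡ 460 (mod 703)
3^64 ≡ 460^2 = 211600 ≡ 700 (mod 703)
3^128 ≡ 700^2 = 490000 ≡ 9 (mod 703)
3^256 ≡ 9^2 = 81 ≡ 81 (mod 703)
351 = 256 + 64 + 16 + 8 + 4 + 2 + 1 in binary powers of 2.
So 3^351 ≡ 81 · 700 · 625 · 234 · 81 · 9 · 3 ≡ 702 (mod 703).
Since 3^d ≡ 702 (mod 703), base 3 does not prove 703 composite.

702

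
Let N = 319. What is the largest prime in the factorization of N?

319 = 11 · 29
29 is prime.
So 319 = 11 · 29; the largest prime factor is 29.

29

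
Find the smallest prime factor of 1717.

1717 is odd.
Digit sum 16, not divisible by 3.
Ends in 7: not divisible by 5.
7: 1717 = 7·245 + 2
11: 1717 = 11·156 + 1
13: 1717 = 13·132 + 1
17: 1717 = 17·101

17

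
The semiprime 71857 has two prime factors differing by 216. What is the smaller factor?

181

Since p = q + 216, we have 71857 = q(q + 216), so q² + 216q − 71857 = 0.
Discriminant: 216² + 4·71857 = 46656 + 287428 = 334084; √334084 = 578.
q = (−216 + 578)/2 = 181, and p = q + 216 = 397.
Check: 181 · 397 = 71857.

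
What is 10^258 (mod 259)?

1

10^1 ≡ 10 (mod 259)
10^2 ≡ 10^2 = 100 ≡ 100 (mod 259)
10^4 ≡ 100^2 = 10000 ≡ 158 (mod 259)
10^8 ≡ 158^2 = 24964 ≡ 100 (mod 259)
10^16 ≡ 100^2 = 10000 ≡ 158 (mod 259)
10^32 ≡ 158^2 = 24964 ≡ 100 (mod 259)
10^64 ≡ 100^2 = 10000 ≡ 158 (mod 259)
10^128 ≡ 158^2 = 24964 ≡ 100 (mod 259)
10^256 ≡ 100^2 = 10000 ≡ 158 (mod 259)
258 = 256 + 2 in binary powers of 2.
So 10^258 ≡ 158 · 100 ≡ 1 (mod 259).
Since the result is 1, base 10 gives no evidence that 259 is composite.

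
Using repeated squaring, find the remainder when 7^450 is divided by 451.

419

7^1 ≡ 7 (mod 451)
7^2 ≡ 7^2 = 49 ≡ 49 (mod 451)
7^4 ≡ 49^2 = 2401 ≡ 146 (mod 451)
7^8 ≡ 146^2 = 21316 ≡ 119 (mod 451)
7^16 ≡ 119^2 = 14161 ≡ 180 (mod 451)
7^32 ≡ 180^2 = 32400 ≡ 379 (mod 451)
7^64 ≡ 379^2 = 143641 ≡ 223 (mod 451)
7^128 ≡ 223^2 = 49729 ≡ 119 (mod 451)
7^256 ≡ 119^2 = 14161 ≡ 180 (mod 451)
450 = 256 + 128 + 64 + 2 in binary powers of 2.
So 7^450 ≡ 180 · 119 · 223 · 49 ≡ 419 (mod 451).
Since 419 ≠ 1, base 7 is a Fermat witness: 451 is composite.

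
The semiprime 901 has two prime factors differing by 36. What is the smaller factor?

Since p = q + 36, we have 901 = q(q + 36), so q² + 36q − 901 = 0.
Discriminant: 36² + 4·901 = 1296 + 3604 = 4900; √4900 = 70.
q = (−36 + 70)/2 = 17, and p = q + 36 = 53.
Check: 17 · 53 = 901.

17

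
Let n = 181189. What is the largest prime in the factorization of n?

83

181189 = 37 · 4897
4897 = 59 · 83
83 is prime.
So 181189 = 37 · 59 · 83; the largest prime factor is 83.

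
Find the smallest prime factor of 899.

29

899 is odd.
Digit sum 26, not divisible by 3.
Ends in 9: not divisible by 5.
7: 899 = 7·128 + 3
11: 899 = 11·81 + 8
13: 899 = 13·69 + 2
17: 899 = 17·52 + 15
19: 899 = 19·47 + 6
23: 899 = 23·39 + 2
29: 899 = 29·31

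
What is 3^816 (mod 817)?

121

3^1 ≡ 3 (mod 817)
3^2 ≡ 3^2 = 9 ≡ 9 (mod 817)
3^4 ≡ 9^2 = 81 ≡ 81 (mod 817)
3^8 ≡ 81^2 = 6561 ≡ 25 (mod 817)
3^16 ≡ 25^2 = 625 ≡ 625 (mod 817)
3^32 ≡ 625^2 = 390625 ≡ 99 (mod 817)
3^64 ≡ 99^2 = 9801 ≡ 814 (mod 817)
3^128 ≡ 814^2 = 662596 ≡ 9 (mod 817)
3^256 ≡ 9^2 = 81 ≡ 81 (mod 817)
3^512 ≡ 81^2 = 6561 ≡ 25 (mod 817)
816 = 512 + 256 + 32 + 16 in binary powers of 2.
So 3^816 ≡ 25 · 81 · 99 · 625 ≡ 121 (mod 817).
Since 121 ≠ 1, base 3 is a Fermat witness: 817 is composite.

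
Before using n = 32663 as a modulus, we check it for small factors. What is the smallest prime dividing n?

32663 is odd.
Digit sum 20, not divisible by 3.
Ends in 3: not divisible by 5.
7: 32663 = 7·4666 + 1
11: 32663 = 11·2969 + 4
13: 32663 = 13·2512 + 7
17: 32663 = 17·1921 + 6
19: 32663 = 19·1719 + 2
23: 32663 = 23·1420 + 3
29: 32663 = 29·1126 + 9
31: 32663 = 31·1053 + 20
37: 32663 = 37·882 + 29
41: 32663 = 41·796 + 27
43: 32663 = 43·759 + 26
47: 32663 = 47·694 + 45
53: 32663 = 53·616 + 15
59: 32663 = 59·553 + 36
61: 32663 = 61·535 + 28
67: 32663 = 67·487 + 34
71: 32663 = 71·460 + 3
73: 32663 = 73·447 + 32
79: 32663 = 79·413 + 36
83: 32663 = 83·393 + 44
89: 32663 = 89·367

89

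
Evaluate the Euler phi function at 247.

Factor: 247 = 13 · 19.
φ(247) = (13−1) · (19−1) = 12 · 18 = 216.

216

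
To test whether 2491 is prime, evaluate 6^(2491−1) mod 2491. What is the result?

6^1 ≡ 6 (mod 2491)
6^2 ≡ 6^2 = 36 ≡ 36 (mod 2491)
6^4 ≡ 36^2 = 1296 ≡ 1296 (mod 2491)
6^8 ≡ 1296^2 = 1679616 ≡ 682 (mod 2491)
6^16 ≡ 682^2 = 465124 ≡ 1798 (mod 2491)
6^32 ≡ 1798^2 = 3232804 ≡ 1977 (mod 2491)
6^64 ≡ 1977^2 = 3908529 ≡ 150 (mod 2491)
6^128 ≡ 150^2 = 22500 ≡ 81 (mod 2491)
6^256 ≡ 81^2 = 6561 ≡ 1579 (mod 2491)
6^512 ≡ 1579^2 = 2493241 ≡ 2241 (mod 2491)
6^1024 ≡ 2241^2 = 5022081 ≡ 225 (mod 2491)
6^2048 ≡ 225^2 = 50625 ≡ 805 (mod 2491)
2490 = 2048 + 256 + 128 + 32 + 16 + 8 + 2 in binary powers of 2.
So 6^2490 ≡ 805 · 1579 · 81 · 1977 · 1798 · 682 · 36 ≡ 1865 (mod 2491).
Since 1865 ≠ 1, base 6 is a Fermat witness: 2491 is composite.

1865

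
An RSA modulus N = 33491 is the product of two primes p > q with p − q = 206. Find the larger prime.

313

Since p = q + 206, we have 33491 = q(q + 206), so q² + 206q − 33491 = 0.
Discriminant: 206² + 4·33491 = 42436 + 133964 = 176400; √176400 = 420.
q = (−206 + 420)/2 = 107, and p = q + 206 = 313.
Check: 107 · 313 = 33491.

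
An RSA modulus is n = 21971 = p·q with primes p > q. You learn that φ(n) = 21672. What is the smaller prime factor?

φ(n) = (p−1)(q−1) = n − (p+q) + 1, so p + q = 21971 − 21672 + 1 = 300.
p and q are the roots of t² − 300t + 21971 = 0.
Discriminant: 300² − 4·21971 = 90000 − 87884 = 2116; √2116 = 46.
q = (300 − 46)/2 = 127, p = (300 + 46)/2 = 173.
Check: 127 · 173 = 21971.

127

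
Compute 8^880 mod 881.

8^1 ≡ 8 (mod 881)
8^2 ≡ 8^2 = 64 ≡ 64 (mod 881)
8^4 ≡ 64^2 = 4096 ≡ 572 (mod 881)
8^8 ≡ 572^2 = 327184 ≡ 333 (mod 881)
8^16 ≡ 333^2 = 110889 ≡ 764 (mod 881)
8^32 ≡ 764^2 = 583696 ≡ 474 (mod 881)
8^64 ≡ 474^2 = 224676 ≡ 21 (mod 881)
8^128 ≡ 21^2 = 441 ≡ 441 (mod 881)
8^256 ≡ 441^2 = 194481 ≡ 661 (mod 881)
8^512 ≡ 661^2 = 436921 ≡ 826 (mod 881)
880 = 512 + 256 + 64 + 32 + 16 in binary powers of 2.
So 8^880 ≡ 826 · 661 · 21 · 474 · 764 ≡ 1 (mod 881).
Since the result is 1, base 8 gives no evidence that 881 is composite.

1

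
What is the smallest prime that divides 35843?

35843 is odd.
Digit sum 23, not divisible by 3.
Ends in 3: not divisible by 5.
7: 35843 = 7·5120 + 3
11: 35843 = 11·3258 + 5
13: 35843 = 13·2757 + 2
17: 35843 = 17·2108 + 7
19: 35843 = 19·1886 + 9
23: 35843 = 23·1558 + 9
29: 35843 = 29·1235 + 28
31: 35843 = 31·1156 + 7
37: 35843 = 37·968 + 27
41: 35843 = 41·874 + 9
43: 35843 = 43·833 + 24
47: 35843 = 47·762 + 29
53: 35843 = 53·676 + 15
59: 35843 = 59·607 + 30
61: 35843 = 61·587 + 36
67: 35843 = 67·534 + 65
71: 35843 = 71·504 + 59
73: 35843 = 73·491

73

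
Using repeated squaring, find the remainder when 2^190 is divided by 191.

2^1 ≡ 2 (mod 191)
2^2 ≡ 2^2 = 4 ≡ 4 (mod 191)
2^4 ≡ 4^2 = 16 ≡ 16 (mod 191)
2^8 ≡ 16^2 = 256 ≡ 65 (mod 191)
2^16 ≡ 65^2 = 4225 ≡ 23 (mod 191)
2^32 ≡ 23^2 = 529 ≡ 147 (mod 191)
2^64 ≡ 147^2 = 21609 ≡ 26 (mod 191)
2^128 ≡ 26^2 = 676 ≡ 103 (mod 191)
190 = 128 + 32 + 16 + 8 + 4 + 2 in binary powers of 2.
So 2^190 ≡ 103 · 147 · 23 · 65 · 16 · 4 ≡ 1 (mod 191).
Since the result is 1, base 2 gives no evidence that 191 is composite.

1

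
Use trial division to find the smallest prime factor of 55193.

97

55193 is odd.
Digit sum 23, not divisible by 3.
Ends in 3: not divisible by 5.
7: 55193 = 7·7884 + 5
11: 55193 = 11·5017 + 6
13: 55193 = 13·4245 + 8
17: 55193 = 17·3246 + 11
19: 55193 = 19·2904 + 17
23: 55193 = 23·2399 + 16
29: 55193 = 29·1903 + 6
31: 55193 = 31·1780 + 13
37: 55193 = 37·1491 + 26
41: 55193 = 41·1346 + 7
43: 55193 = 43·1283 + 24
47: 55193 = 47·1174 + 15
53: 55193 = 53·1041 + 20
59: 55193 = 59·935 + 28
61: 55193 = 61·904 + 49
67: 55193 = 67·823 + 52
71: 55193 = 71·777 + 26
73: 55193 = 73·756 + 5
79: 55193 = 79·698 + 51
83: 55193 = 83·664 + 81
89: 55193 = 89·620 + 13
97: 55193 = 97·569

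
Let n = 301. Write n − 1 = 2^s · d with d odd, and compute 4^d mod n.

78

301 − 1 = 300 = 2^2 · 75, so d = 75.
4^1 ≡ 4 (mod 301)
4^2 ≡ 4^2 = 16 ≡ 16 (mod 301)
4^4 ≡ 16^2 = 256 ≡ 256 (mod 301)
4^8 ≡ 256^2 = 65536 ≡ 219 (mod 301)
4^16 ≡ 219^2 = 47961 ≡ 102 (mod 301)
4^32 ≡ 102^2 = 10404 ≡ 170 (mod 301)
4^64 ≡ 170^2 = 28900 ≡ 4 (mod 301)
75 = 64 + 8 + 2 + 1 in binary powers of 2.
So 4^75 ≡ 4 · 219 · 16 · 4 ≡ 78 (mod 301).
Squaring chain: 78 → 64; never reaches −1, so base 4 is a Miller–Rabin witness that 301 is composite.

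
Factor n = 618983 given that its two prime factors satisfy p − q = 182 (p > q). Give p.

Since p = q + 182, we have 618983 = q(q + 182), so q² + 182q − 618983 = 0.
Discriminant: 182² + 4·618983 = 33124 + 2475932 = 2509056; √2509056 = 1584.
q = (−182 + 1584)/2 = 701, and p = q + 182 = 883.
Check: 701 · 883 = 618983.

883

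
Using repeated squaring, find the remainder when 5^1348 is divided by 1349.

54

5^1 ≡ 5 (mod 1349)
5^2 ≡ 5^2 = 25 ≡ 25 (mod 1349)
5^4 ≡ 25^2 = 625 ≡ 625 (mod 1349)
5^8 ≡ 625^2 = 390625 ≡ 764 (mod 1349)
5^16 ≡ 764^2 = 583696 ≡ 928 (mod 1349)
5^32 ≡ 928^2 = 861184 ≡ 522 (mod 1349)
5^64 ≡ 522^2 = 272484 ≡ 1335 (mod 1349)
5^128 ≡ 1335^2 = 1782225 ≡ 196 (mod 1349)
5^256 ≡ 196^2 = 38416 ≡ 644 (mod 1349)
5^512 ≡ 644^2 = 414736 ≡ 593 (mod 1349)
5^1024 ≡ 593^2 = 351649 ≡ 909 (mod 1349)
1348 = 1024 + 256 + 64 + 4 in binary powers of 2.
So 5^1348 ≡ 909 · 644 · 1335 · 625 ≡ 54 (mod 1349).
Since 54 ≠ 1, base 5 is a Fermat witness: 1349 is composite.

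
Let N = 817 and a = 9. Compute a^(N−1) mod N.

9^1 ≡ 9 (mod 817)
9^2 ≡ 9^2 = 81 ≡ 81 (mod 817)
9^4 ≡ 81^2 = 6561 ≡ 25 (mod 817)
9^8 ≡ 25^2 = 625 ≡ 625 (mod 817)
9^16 ≡ 625^2 = 390625 ≡ 99 (mod 817)
9^32 ≡ 99^2 = 9801 ≡ 814 (mod 817)
9^64 ≡ 814^2 = 662596 ≡ 9 (mod 817)
9^128 ≡ 9^2 = 81 ≡ 81 (mod 817)
9^256 ≡ 81^2 = 6561 ≡ 25 (mod 817)
9^512 ≡ 25^2 = 625 ≡ 625 (mod 817)
816 = 512 + 256 + 32 + 16 in binary powers of 2.
So 9^816 ≡ 625 · 25 · 814 · 99 ≡ 752 (mod 817).
Since 752 ≠ 1, base 9 is a Fermat witness: 817 is composite.

752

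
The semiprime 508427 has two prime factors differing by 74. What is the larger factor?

751

Since p = q + 74, we have 508427 = q(q + 74), so q² + 74q − 508427 = 0.
Discriminant: 74² + 4·508427 = 5476 + 2033708 = 2039184; √2039184 = 1428.
q = (−74 + 1428)/2 = 677, and p = q + 74 = 751.
Check: 677 · 751 = 508427.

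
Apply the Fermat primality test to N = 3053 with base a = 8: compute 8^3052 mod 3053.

2581

8^1 ≡ 8 (mod 3053)
8^2 ≡ 8^2 = 64 ≡ 64 (mod 3053)
8^4 ≡ 64^2 = 4096 ≡ 1043 (mod 3053)
8^8 ≡ 1043^2 = 1087849 ≡ 981 (mod 3053)
8^16 ≡ 981^2 = 962361 ≡ 666 (mod 3053)
8^32 ≡ 666^2 = 443556 ≡ 871 (mod 3053)
8^64 ≡ 871^2 = 758641 ≡ 1497 (mod 3053)
8^128 ≡ 1497^2 = 2241009 ≡ 107 (mod 3053)
8^256 ≡ 107^2 = 11449 ≡ 2290 (mod 3053)
8^512 ≡ 2290^2 = 5244100 ≡ 2099 (mod 3053)
8^1024 ≡ 2099^2 = 4405801 ≡ 322 (mod 3053)
8^2048 ≡ 322^2 = 103684 ≡ 2935 (mod 3053)
3052 = 2048 + 512 + 256 + 128 + 64 + 32 + 8 + 4 in binary powers of 2.
So 8^3052 ≡ 2935 · 2099 · 2290 · 107 · 1497 · 871 · 981 · 1043 ≡ 2581 (mod 3053).
Since 2581 ≠ 1, base 8 is a Fermat witness: 3053 is composite.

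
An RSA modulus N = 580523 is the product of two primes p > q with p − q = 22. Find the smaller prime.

Since p = q + 22, we have 580523 = q(q + 22), so q² + 22q − 580523 = 0.
Discriminant: 22² + 4·580523 = 484 + 2322092 = 2322576; √2322576 = 1524.
q = (−22 + 1524)/2 = 751, and p = q + 22 = 773.
Check: 751 · 773 = 580523.

751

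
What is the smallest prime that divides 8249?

8249 is odd.
Digit sum 23, not divisible by 3.
Ends in 9: not divisible by 5.
7: 8249 = 7·1178 + 3
11: 8249 = 11·749 + 10
13: 8249 = 13·634 + 7
17: 8249 = 17·485 + 4
19: 8249 = 19·434 + 3
23: 8249 = 23·358 + 15
29: 8249 = 29·284 + 13
31: 8249 = 31·266 + 3
37: 8249 = 37·222 + 35
41: 8249 = 41·201 + 8
43: 8249 = 43·191 + 36
47: 8249 = 47·175 + 24
53: 8249 = 53·155 + 34
59: 8249 = 59·139 + 48
61: 8249 = 61·135 + 14
67: 8249 = 67·123 + 8
71: 8249 = 71·116 + 13
73: 8249 = 73·113

73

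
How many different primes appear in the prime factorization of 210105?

210105 = 3^2 · 23345
23345 = 5 · 4669
4669 = 7 · 667
667 = 23 · 29
210105 = 3^2 · 5 · 7 · 23 · 29, which has 5 distinct prime factors.

5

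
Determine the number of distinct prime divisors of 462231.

5

462231 = 3^2 · 51359
51359 = 7 · 7337
7337 = 11 · 667
667 = 23 · 29
462231 = 3^2 · 7 · 11 · 23 · 29, which has 5 distinct prime factors.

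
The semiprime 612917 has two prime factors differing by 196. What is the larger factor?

887

Since p = q + 196, we have 612917 = q(q + 196), so q² + 196q − 612917 = 0.
Discriminant: 196² + 4·612917 = 38416 + 2451668 = 2490084; √2490084 = 1578.
q = (−196 + 1578)/2 = 691, and p = q + 196 = 887.
Check: 691 · 887 = 612917.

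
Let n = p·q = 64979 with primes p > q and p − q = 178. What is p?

359

Since p = q + 178, we have 64979 = q(q + 178), so q² + 178q − 64979 = 0.
Discriminant: 178² + 4·64979 = 31684 + 259916 = 291600; √291600 = 540.
q = (−178 + 540)/2 = 181, and p = q + 178 = 359.
Check: 181 · 359 = 64979.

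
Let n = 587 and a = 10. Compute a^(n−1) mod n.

10^1 ≡ 10 (mod 587)
10^2 ≡ 10^2 = 100 ≡ 100 (mod 587)
10^4 ≡ 100^2 = 10000 ≡ 21 (mod 587)
10^8 ≡ 21^2 = 441 ≡ 441 (mod 587)
10^16 ≡ 441^2 = 194481 ≡ 184 (mod 587)
10^32 ≡ 184^2 = 33856 ≡ 397 (mod 587)
10^64 ≡ 397^2 = 157609 ≡ 293 (mod 587)
10^128 ≡ 293^2 = 85849 ≡ 147 (mod 587)
10^256 ≡ 147^2 = 21609 ≡ 477 (mod 587)
10^512 ≡ 477^2 = 227529 ≡ 360 (mod 587)
586 = 512 + 64 + 8 + 2 in binary powers of 2.
So 10^586 ≡ 360 · 293 · 441 · 100 ≡ 1 (mod 587).
Since the result is 1, base 10 gives no evidence that 587 is composite.

1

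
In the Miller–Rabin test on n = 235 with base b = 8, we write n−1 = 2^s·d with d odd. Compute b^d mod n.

158

235 − 1 = 234 = 2^1 · 117, so d = 117.
8^1 ≡ 8 (mod 235)
8^2 ≡ 8^2 = 64 ≡ 64 (mod 235)
8^4 ≡ 64^2 = 4096 ≡ 101 (mod 235)
8^8 ≡ 101^2 = 10201 ≡ 96 (mod 235)
8^16 ≡ 96^2 = 9216 ≡ 51 (mod 235)
8^32 ≡ 51^2 = 2601 ≡ 16 (mod 235)
8^64 ≡ 16^2 = 256 ≡ 21 (mod 235)
117 = 64 + 32 + 16 + 4 + 1 in binary powers of 2.
So 8^117 ≡ 21 · 16 · 51 · 101 · 8 ≡ 158 (mod 235).
Squaring chain: 158; never reaches −1, so base 8 is a Miller–Rabin witness that 235 is composite.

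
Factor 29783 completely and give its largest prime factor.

29783 = 13 · 2291
2291 = 29 · 79
79 is prime.
So 29783 = 13 · 29 · 79; the largest prime factor is 79.

79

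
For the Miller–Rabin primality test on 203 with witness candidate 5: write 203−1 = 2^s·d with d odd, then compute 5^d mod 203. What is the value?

203 − 1 = 202 = 2^1 · 101, so d = 101.
5^1 ≡ 5 (mod 203)
5^2 ≡ 5^2 = 25 ≡ 25 (mod 203)
5^4 ≡ 25^2 = 625 ≡ 16 (mod 203)
5^8 ≡ 16^2 = 256 ≡ 53 (mod 203)
5^16 ≡ 53^2 = 2809 ≡ 170 (mod 203)
5^32 ≡ 170^2 = 28900 ≡ 74 (mod 203)
5^64 ≡ 74^2 = 5476 ≡ 198 (mod 203)
101 = 64 + 32 + 4 + 1 in binary powers of 2.
So 5^101 ≡ 198 · 74 · 16 · 5 ≡ 38 (mod 203).
Squaring chain: 38; never reaches −1, so base 5 is a Miller–Rabin witness that 203 is composite.

38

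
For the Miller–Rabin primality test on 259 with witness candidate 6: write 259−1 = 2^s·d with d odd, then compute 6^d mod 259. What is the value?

6

259 − 1 = 258 = 2^1 · 129, so d = 129.
6^1 ≡ 6 (mod 259)
6^2 ≡ 6^2 = 36 ≡ 36 (mod 259)
6^4 ≡ 36^2 = 1296 ≡ 1 (mod 259)
6^8 ≡ 1^2 = 1 ≡ 1 (mod 259)
6^16 ≡ 1^2 = 1 ≡ 1 (mod 259)
6^32 ≡ 1^2 = 1 ≡ 1 (mod 259)
6^64 ≡ 1^2 = 1 ≡ 1 (mod 259)
6^128 ≡ 1^2 = 1 ≡ 1 (mod 259)
129 = 128 + 1 in binary powers of 2.
So 6^129 ≡ 1 · 6 ≡ 6 (mod 259).
Squaring chain: 6; never reaches −1, so base 6 is a Miller–Rabin witness that 259 is composite.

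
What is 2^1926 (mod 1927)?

1540

2^1 ≡ 2 (mod 1927)
2^2 ≡ 2^2 = 4 ≡ 4 (mod 1927)
2^4 ≡ 4^2 = 16 ≡ 16 (mod 1927)
2^8 ≡ 16^2 = 256 ≡ 256 (mod 1927)
2^16 ≡ 256^2 = 65536 ≡ 18 (mod 1927)
2^32 ≡ 18^2 = 324 ≡ 324 (mod 1927)
2^64 ≡ 324^2 = 104976 ≡ 918 (mod 1927)
2^128 ≡ 918^2 = 842724 ≡ 625 (mod 1927)
2^256 ≡ 625^2 = 390625 ≡ 1371 (mod 1927)
2^512 ≡ 1371^2 = 1879641 ≡ 816 (mod 1927)
2^1024 ≡ 816^2 = 665856 ≡ 1041 (mod 1927)
1926 = 1024 + 512 + 256 + 128 + 4 + 2 in binary powers of 2.
So 2^1926 ≡ 1041 · 816 · 1371 · 625 · 16 · 4 ≡ 1540 (mod 1927).
Since 1540 ≠ 1, base 2 is a Fermat witness: 1927 is composite.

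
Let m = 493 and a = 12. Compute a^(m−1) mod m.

12^1 ≡ 12 (mod 493)
12^2 ≡ 12^2 = 144 ≡ 144 (mod 493)
12^4 ≡ 144^2 = 20736 ≡ 30 (mod 493)
12^8 ≡ 30^2 = 900 ≡ 407 (mod 493)
12^16 ≡ 407^2 = 165649 ≡ 1 (mod 493)
12^32 ≡ 1^2 = 1 ≡ 1 (mod 493)
12^64 ≡ 1^2 = 1 ≡ 1 (mod 493)
12^128 ≡ 1^2 = 1 ≡ 1 (mod 493)
12^256 ≡ 1^2 = 1 ≡ 1 (mod 493)
492 = 256 + 128 + 64 + 32 + 8 + 4 in binary powers of 2.
So 12^492 ≡ 1 · 1 · 1 · 1 · 407 · 30 ≡ 378 (mod 493).
Since 378 ≠ 1, base 12 is a Fermat witness: 493 is composite.

378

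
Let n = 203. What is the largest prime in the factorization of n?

29

203 = 7 · 29
29 is prime.
So 203 = 7 · 29; the largest prime factor is 29.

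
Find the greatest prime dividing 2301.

59

2301 = 3 · 767
767 = 13 · 59
59 is prime.
So 2301 = 3 · 13 · 59; the largest prime factor is 59.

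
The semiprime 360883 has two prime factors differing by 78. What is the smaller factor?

563

Since p = q + 78, we have 360883 = q(q + 78), so q² + 78q − 360883 = 0.
Discriminant: 78² + 4·360883 = 6084 + 1443532 = 1449616; √1449616 = 1204.
q = (−78 + 1204)/2 = 563, and p = q + 78 = 641.
Check: 563 · 641 = 360883.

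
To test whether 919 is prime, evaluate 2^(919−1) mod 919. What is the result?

1

2^1 ≡ 2 (mod 919)
2^2 ≡ 2^2 = 4 ≡ 4 (mod 919)
2^4 ≡ 4^2 = 16 ≡ 16 (mod 919)
2^8 ≡ 16^2 = 256 ≡ 256 (mod 919)
2^16 ≡ 256^2 = 65536 ≡ 287 (mod 919)
2^32 ≡ 287^2 = 82369 ≡ 578 (mod 919)
2^64 ≡ 578^2 = 334084 ≡ 487 (mod 919)
2^128 ≡ 487^2 = 237169 ≡ 67 (mod 919)
2^256 ≡ 67^2 = 4489 ≡ 813 (mod 919)
2^512 ≡ 813^2 = 660969 ≡ 208 (mod 919)
918 = 512 + 256 + 128 + 16 + 4 + 2 in binary powers of 2.
So 2^918 ≡ 208 · 813 · 67 · 287 · 16 · 4 ≡ 1 (mod 919).
Since the result is 1, base 2 gives no evidence that 919 is composite.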